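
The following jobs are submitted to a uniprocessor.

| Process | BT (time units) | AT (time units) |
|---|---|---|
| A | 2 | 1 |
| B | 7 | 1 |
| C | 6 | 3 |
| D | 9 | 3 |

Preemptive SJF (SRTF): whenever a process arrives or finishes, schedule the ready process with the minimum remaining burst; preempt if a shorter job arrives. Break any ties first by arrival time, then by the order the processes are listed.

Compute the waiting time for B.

8

Gantt: | idle 0-1 | A 1-3 | C 3-9 | B 9-16 | D 16-25 |
Completion: A=3  B=16  C=9  D=25
Turnaround (C−A): A=2  B=15  C=6  D=22
Waiting(B) = turnaround − burst = 15 − 7 = 8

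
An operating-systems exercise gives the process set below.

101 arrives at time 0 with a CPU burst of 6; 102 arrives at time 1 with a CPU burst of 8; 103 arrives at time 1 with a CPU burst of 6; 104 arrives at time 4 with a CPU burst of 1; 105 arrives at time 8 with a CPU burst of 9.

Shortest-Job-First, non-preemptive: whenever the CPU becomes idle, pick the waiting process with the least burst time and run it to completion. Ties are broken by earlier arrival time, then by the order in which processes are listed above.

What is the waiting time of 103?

Gantt: | 101 0-6 | 104 6-7 | 103 7-13 | 102 13-21 | 105 21-30 |
Completion: 101=6  102=21  103=13  104=7  105=30
Waiting(103) = turnaround − burst = 12 − 6 = 6

6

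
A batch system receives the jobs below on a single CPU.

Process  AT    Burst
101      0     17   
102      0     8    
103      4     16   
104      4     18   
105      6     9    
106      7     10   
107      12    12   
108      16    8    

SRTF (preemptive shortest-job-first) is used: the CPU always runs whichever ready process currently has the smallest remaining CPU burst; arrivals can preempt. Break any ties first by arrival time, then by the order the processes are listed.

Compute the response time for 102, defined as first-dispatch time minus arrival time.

0

Schedule: | 102 0-8 | 105 8-17 | 108 17-25 | 106 25-35 | 107 35-47 | 103 47-63 | 101 63-80 | 104 80-98 |
Completion: 101=80  102=8  103=63  104=98  105=17  106=35  107=47  108=25
Response(102) = first start − arrival = 0 − 0 = 0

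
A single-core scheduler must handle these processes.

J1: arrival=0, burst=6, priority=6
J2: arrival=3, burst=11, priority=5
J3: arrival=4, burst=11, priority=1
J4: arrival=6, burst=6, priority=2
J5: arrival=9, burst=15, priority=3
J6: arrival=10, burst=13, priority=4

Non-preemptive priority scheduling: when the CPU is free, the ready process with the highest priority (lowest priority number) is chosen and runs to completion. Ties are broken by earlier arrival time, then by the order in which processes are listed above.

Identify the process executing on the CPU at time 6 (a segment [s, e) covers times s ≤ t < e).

J3

Timeline: | J1 0-6 | J3 6-17 | J4 17-23 | J5 23-38 | J6 38-51 | J2 51-62 |
Completion: J1=6  J2=62  J3=17  J4=23  J5=38  J6=51
Turnaround (C−A): J1=6  J2=59  J3=13  J4=17  J5=29  J6=41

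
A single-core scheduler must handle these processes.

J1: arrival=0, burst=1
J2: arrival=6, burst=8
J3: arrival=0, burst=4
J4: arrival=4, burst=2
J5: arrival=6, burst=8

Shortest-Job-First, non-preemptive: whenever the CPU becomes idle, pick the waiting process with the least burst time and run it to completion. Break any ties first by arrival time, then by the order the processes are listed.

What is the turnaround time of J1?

Gantt: | J1 0-1 | J3 1-5 | J4 5-7 | J2 7-15 | J5 15-23 |
Completion: J1=1  J2=15  J3=5  J4=7  J5=23
Turnaround (C−A): J1=1  J2=9  J3=5  J4=3  J5=17
Turnaround(J1) = completion − arrival = 1 − 0 = 1

1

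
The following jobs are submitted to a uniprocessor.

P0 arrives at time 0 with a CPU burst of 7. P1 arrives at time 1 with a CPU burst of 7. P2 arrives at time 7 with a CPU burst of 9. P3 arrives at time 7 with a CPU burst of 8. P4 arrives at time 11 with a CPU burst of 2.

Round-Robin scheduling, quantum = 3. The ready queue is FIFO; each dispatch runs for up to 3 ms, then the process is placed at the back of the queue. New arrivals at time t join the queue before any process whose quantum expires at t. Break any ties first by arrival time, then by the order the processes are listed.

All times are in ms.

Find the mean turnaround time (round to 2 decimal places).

20.00

Schedule: | P0 0-3 | P1 3-6 | P0 6-9 | P1 9-12 | P2 12-15 | P3 15-18 | P0 18-19 | P4 19-21 | P1 21-22 | P2 22-25 | P3 25-28 | P2 28-31 | P3 31-33 |
Completion: P0=19  P1=22  P2=31  P3=33  P4=21
Turnaround (C−A): P0=19  P1=21  P2=24  P3=26  P4=10
Turnaround times: P0=19, P1=21, P2=24, P3=26, P4=10
Average turnaround = (19+21+24+26+10) / 5 = 100/5 = 20.00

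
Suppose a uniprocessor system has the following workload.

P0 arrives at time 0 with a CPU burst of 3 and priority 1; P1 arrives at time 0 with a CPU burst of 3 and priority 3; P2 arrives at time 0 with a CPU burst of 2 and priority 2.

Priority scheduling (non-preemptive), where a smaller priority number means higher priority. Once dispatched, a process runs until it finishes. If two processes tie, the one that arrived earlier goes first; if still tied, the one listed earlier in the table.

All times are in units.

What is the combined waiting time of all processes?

Timeline: | P0 0-3 | P2 3-5 | P1 5-8 |
Completion: P0=3  P1=8  P2=5
Turnaround (C−A): P0=3  P1=8  P2=5
Waiting = turnaround − burst: P0=0, P1=5, P2=3
Total waiting = 0 + 5 + 3 = 8

8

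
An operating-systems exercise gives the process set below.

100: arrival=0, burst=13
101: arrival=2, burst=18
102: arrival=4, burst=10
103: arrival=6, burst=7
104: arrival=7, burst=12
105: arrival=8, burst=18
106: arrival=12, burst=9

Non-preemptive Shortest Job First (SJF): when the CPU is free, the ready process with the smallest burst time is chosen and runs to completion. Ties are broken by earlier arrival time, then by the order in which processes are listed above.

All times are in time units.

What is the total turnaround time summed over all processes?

269

Timeline: | 100 0-13 | 103 13-20 | 106 20-29 | 102 29-39 | 104 39-51 | 101 51-69 | 105 69-87 |
Completion: 100=13  101=69  102=39  103=20  104=51  105=87  106=29
Turnaround (C−A): 100=13  101=67  102=35  103=14  104=44  105=79  106=17
Turnaround = completion − arrival: 100=13, 101=67, 102=35, 103=14, 104=44, 105=79, 106=17
Total turnaround = 13 + 67 + 35 + 14 + 44 + 79 + 17 = 269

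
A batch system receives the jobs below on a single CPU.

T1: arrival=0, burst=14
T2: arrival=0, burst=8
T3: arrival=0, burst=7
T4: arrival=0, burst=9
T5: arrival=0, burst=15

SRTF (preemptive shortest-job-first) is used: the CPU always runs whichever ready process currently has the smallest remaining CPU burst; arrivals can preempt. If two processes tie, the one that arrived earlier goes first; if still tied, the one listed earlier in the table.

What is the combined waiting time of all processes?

Gantt: | T3 0-7 | T2 7-15 | T4 15-24 | T1 24-38 | T5 38-53 |
Completion: T1=38  T2=15  T3=7  T4=24  T5=53
Turnaround (C−A): T1=38  T2=15  T3=7  T4=24  T5=53
Waiting = turnaround − burst: T1=24, T2=7, T3=0, T4=15, T5=38
Total waiting = 24 + 7 + 0 + 15 + 38 = 84

84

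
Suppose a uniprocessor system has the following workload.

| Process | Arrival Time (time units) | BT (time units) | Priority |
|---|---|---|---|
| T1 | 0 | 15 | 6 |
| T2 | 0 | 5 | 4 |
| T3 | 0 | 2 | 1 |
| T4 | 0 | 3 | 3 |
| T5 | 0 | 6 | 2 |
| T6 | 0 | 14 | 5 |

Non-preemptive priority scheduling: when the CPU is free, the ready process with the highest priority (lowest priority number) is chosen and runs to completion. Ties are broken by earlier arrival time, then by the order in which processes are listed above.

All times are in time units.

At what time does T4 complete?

Gantt: | T3 0-2 | T5 2-8 | T4 8-11 | T2 11-16 | T6 16-30 | T1 30-45 |
Completion: T1=45  T2=16  T3=2  T4=11  T5=8  T6=30
Turnaround (C−A): T1=45  T2=16  T3=2  T4=11  T5=8  T6=30

11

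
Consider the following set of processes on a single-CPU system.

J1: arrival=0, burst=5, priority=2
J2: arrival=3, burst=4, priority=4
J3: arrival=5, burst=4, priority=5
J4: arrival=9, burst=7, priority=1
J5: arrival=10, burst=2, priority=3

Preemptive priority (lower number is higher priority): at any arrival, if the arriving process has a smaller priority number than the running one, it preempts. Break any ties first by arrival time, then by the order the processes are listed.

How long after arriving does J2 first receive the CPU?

2

Gantt: | J1 0-5 | J2 5-9 | J4 9-16 | J5 16-18 | J3 18-22 |
Completion: J1=5  J2=9  J3=22  J4=16  J5=18
Turnaround (C−A): J1=5  J2=6  J3=17  J4=7  J5=8
Response(J2) = first start − arrival = 5 − 3 = 2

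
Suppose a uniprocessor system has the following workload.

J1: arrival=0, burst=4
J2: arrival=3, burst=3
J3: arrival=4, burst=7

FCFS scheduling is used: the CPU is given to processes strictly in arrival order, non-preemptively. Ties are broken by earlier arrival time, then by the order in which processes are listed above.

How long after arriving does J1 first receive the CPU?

Gantt: | J1 0-4 | J2 4-7 | J3 7-14 |
Completion: J1=4  J2=7  J3=14
Turnaround (C−A): J1=4  J2=4  J3=10
Response(J1) = first start − arrival = 0 − 0 = 0

0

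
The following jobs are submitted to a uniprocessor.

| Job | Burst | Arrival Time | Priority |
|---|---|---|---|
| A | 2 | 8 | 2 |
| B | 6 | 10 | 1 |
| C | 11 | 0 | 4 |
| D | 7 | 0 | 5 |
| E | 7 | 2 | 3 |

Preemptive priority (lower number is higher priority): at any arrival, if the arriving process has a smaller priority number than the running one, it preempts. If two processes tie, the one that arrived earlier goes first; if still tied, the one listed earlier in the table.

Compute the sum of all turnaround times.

Gantt: | C 0-2 | E 2-8 | A 8-10 | B 10-16 | E 16-17 | C 17-26 | D 26-33 |
Completion: A=10  B=16  C=26  D=33  E=17
Turnaround = completion − arrival: A=2, B=6, C=26, D=33, E=15
Total turnaround = 2 + 6 + 26 + 33 + 15 = 82

82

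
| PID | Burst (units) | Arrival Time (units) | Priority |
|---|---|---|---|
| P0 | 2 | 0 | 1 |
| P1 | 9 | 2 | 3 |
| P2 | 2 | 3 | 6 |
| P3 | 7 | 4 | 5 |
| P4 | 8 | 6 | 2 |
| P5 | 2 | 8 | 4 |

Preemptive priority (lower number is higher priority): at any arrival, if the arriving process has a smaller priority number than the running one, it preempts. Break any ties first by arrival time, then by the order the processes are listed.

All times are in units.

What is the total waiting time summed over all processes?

61

Gantt: | P0 0-2 | P1 2-6 | P4 6-14 | P1 14-19 | P5 19-21 | P3 21-28 | P2 28-30 |
Completion: P0=2  P1=19  P2=30  P3=28  P4=14  P5=21
Waiting = turnaround − burst: P0=0, P1=8, P2=25, P3=17, P4=0, P5=11
Total waiting = 0 + 8 + 25 + 17 + 0 + 11 = 61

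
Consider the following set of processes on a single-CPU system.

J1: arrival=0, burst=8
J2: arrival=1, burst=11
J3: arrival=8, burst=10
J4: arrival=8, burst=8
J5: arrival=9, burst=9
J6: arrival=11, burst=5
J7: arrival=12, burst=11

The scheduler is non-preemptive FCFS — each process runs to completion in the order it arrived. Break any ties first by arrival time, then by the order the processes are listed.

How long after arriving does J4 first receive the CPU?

21

Timeline: | J1 0-8 | J2 8-19 | J3 19-29 | J4 29-37 | J5 37-46 | J6 46-51 | J7 51-62 |
Completion: J1=8  J2=19  J3=29  J4=37  J5=46  J6=51  J7=62
Response(J4) = first start − arrival = 29 − 8 = 21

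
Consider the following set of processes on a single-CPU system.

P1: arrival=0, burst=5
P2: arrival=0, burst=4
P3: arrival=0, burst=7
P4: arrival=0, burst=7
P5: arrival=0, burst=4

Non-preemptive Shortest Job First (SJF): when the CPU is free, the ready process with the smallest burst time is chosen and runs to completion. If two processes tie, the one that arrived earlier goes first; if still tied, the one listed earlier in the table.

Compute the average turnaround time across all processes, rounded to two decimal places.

14.40

Gantt: | P2 0-4 | P5 4-8 | P1 8-13 | P3 13-20 | P4 20-27 |
Completion: P1=13  P2=4  P3=20  P4=27  P5=8
Turnaround (C−A): P1=13  P2=4  P3=20  P4=27  P5=8
Turnaround times: P1=13, P2=4, P3=20, P4=27, P5=8
Average turnaround = (13+4+20+27+8) / 5 = 72/5 = 14.40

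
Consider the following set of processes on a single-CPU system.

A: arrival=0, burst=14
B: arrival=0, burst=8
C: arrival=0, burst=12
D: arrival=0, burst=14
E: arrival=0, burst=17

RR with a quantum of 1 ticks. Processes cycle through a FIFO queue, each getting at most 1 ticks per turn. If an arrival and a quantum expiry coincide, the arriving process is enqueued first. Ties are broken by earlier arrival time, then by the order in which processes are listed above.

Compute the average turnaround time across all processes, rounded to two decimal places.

55.40

Timeline: | A 0-1 | B 1-2 | C 2-3 | D 3-4 | E 4-5 | A 5-6 | B 6-7 | C 7-8 | D 8-9 | E 9-10 | A 10-11 | B 11-12 | C 12-13 | D 13-14 | E 14-15 | A 15-16 | B 16-17 | C 17-18 | D 18-19 | E 19-20 | A 20-21 | B 21-22 | C 22-23 | D 23-24 | E 24-25 | A 25-26 | B 26-27 | C 27-28 | D 28-29 | E 29-30 | A 30-31 | B 31-32 | C 32-33 | D 33-34 | E 34-35 | A 35-36 | B 36-37 | C 37-38 | D 38-39 | E 39-40 | A 40-41 | C 41-42 | D 42-43 | E 43-44 | A 44-45 | C 45-46 | D 46-47 | E 47-48 | A 48-49 | C 49-50 | D 50-51 | E 51-52 | A 52-53 | C 53-54 | D 54-55 | E 55-56 | A 56-57 | D 57-58 | E 58-59 | A 59-60 | D 60-61 | E 61-65 |
Completion: A=60  B=37  C=54  D=61  E=65
Turnaround (C−A): A=60  B=37  C=54  D=61  E=65
Turnaround times: A=60, B=37, C=54, D=61, E=65
Average turnaround = (60+37+54+61+65) / 5 = 277/5 = 55.40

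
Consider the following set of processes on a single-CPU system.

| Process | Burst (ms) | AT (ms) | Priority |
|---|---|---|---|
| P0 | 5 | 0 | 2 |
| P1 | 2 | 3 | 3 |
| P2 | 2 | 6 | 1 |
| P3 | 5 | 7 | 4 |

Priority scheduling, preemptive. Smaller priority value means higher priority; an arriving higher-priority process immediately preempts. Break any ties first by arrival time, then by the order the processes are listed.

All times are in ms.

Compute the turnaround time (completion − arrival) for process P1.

Schedule: | P0 0-5 | P1 5-6 | P2 6-8 | P1 8-9 | P3 9-14 |
Completion: P0=5  P1=9  P2=8  P3=14
Turnaround(P1) = completion − arrival = 9 − 3 = 6

6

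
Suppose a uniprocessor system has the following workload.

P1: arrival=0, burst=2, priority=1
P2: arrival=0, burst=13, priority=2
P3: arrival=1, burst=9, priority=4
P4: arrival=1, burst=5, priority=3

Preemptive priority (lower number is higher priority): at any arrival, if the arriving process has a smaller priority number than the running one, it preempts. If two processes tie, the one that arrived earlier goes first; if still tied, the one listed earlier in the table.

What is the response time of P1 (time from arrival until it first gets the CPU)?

0

Schedule: | P1 0-2 | P2 2-15 | P4 15-20 | P3 20-29 |
Completion: P1=2  P2=15  P3=29  P4=20
Turnaround (C−A): P1=2  P2=15  P3=28  P4=19
Response(P1) = first start − arrival = 0 − 0 = 0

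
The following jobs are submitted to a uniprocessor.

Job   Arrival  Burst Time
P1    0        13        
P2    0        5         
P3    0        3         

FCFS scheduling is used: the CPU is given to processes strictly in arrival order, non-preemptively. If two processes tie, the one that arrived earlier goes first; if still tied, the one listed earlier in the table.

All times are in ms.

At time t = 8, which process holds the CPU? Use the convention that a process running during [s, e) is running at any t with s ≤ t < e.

P1

Gantt: | P1 0-13 | P2 13-18 | P3 18-21 |
Completion: P1=13  P2=18  P3=21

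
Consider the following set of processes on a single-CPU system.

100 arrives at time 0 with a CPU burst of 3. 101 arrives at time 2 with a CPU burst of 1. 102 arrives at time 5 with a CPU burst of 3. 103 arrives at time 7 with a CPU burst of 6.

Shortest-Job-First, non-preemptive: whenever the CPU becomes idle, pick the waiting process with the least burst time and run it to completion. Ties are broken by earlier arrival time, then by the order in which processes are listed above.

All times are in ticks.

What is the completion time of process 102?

Timeline: | 100 0-3 | 101 3-4 | idle 4-5 | 102 5-8 | 103 8-14 |
Completion: 100=3  101=4  102=8  103=14
Turnaround (C−A): 100=3  101=2  102=3  103=7

8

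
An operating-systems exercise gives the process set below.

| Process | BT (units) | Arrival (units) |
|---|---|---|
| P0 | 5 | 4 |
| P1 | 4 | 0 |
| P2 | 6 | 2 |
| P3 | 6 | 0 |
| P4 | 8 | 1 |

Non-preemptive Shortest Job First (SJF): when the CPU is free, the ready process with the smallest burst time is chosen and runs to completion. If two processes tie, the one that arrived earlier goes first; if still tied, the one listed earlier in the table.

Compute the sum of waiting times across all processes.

Gantt: | P1 0-4 | P0 4-9 | P3 9-15 | P2 15-21 | P4 21-29 |
Completion: P0=9  P1=4  P2=21  P3=15  P4=29
Turnaround (C−A): P0=5  P1=4  P2=19  P3=15  P4=28
Waiting = turnaround − burst: P0=0, P1=0, P2=13, P3=9, P4=20
Total waiting = 0 + 0 + 13 + 9 + 20 = 42

42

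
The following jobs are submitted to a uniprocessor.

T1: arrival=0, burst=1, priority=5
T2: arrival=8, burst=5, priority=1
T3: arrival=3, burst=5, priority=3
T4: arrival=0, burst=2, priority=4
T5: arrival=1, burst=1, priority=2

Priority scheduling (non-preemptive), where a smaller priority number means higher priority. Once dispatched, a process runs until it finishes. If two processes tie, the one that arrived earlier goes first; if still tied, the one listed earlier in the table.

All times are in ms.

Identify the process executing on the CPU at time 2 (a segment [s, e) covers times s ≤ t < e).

T5

Timeline: | T4 0-2 | T5 2-3 | T3 3-8 | T2 8-13 | T1 13-14 |
Completion: T1=14  T2=13  T3=8  T4=2  T5=3
Turnaround (C−A): T1=14  T2=5  T3=5  T4=2  T5=2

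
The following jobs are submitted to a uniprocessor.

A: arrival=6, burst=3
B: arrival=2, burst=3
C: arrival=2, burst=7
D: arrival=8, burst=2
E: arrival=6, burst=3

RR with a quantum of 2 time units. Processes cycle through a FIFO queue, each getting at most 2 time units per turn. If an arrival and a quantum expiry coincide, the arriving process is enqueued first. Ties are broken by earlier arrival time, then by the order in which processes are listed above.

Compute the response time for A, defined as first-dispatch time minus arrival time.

1

Timeline: | idle 0-2 | B 2-4 | C 4-6 | B 6-7 | A 7-9 | E 9-11 | C 11-13 | D 13-15 | A 15-16 | E 16-17 | C 17-20 |
Completion: A=16  B=7  C=20  D=15  E=17
Response(A) = first start − arrival = 7 − 6 = 1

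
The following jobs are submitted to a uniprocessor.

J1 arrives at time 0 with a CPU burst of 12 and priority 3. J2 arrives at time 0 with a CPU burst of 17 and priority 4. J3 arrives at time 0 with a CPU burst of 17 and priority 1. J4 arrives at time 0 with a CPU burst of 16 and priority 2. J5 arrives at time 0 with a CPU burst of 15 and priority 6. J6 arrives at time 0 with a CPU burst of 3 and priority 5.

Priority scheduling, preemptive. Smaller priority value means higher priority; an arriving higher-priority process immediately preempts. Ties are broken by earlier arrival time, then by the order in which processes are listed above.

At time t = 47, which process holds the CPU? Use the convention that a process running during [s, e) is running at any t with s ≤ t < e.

Timeline: | J3 0-17 | J4 17-33 | J1 33-45 | J2 45-62 | J6 62-65 | J5 65-80 |
Completion: J1=45  J2=62  J3=17  J4=33  J5=80  J6=65
Turnaround (C−A): J1=45  J2=62  J3=17  J4=33  J5=80  J6=65

J2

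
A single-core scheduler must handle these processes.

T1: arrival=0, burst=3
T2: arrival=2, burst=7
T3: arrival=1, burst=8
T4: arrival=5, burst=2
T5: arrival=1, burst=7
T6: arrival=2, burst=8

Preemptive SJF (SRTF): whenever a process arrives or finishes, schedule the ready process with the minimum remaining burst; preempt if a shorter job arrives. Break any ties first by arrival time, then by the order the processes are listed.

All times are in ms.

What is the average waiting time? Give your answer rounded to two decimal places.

9.50

Schedule: | T1 0-3 | T5 3-5 | T4 5-7 | T5 7-12 | T2 12-19 | T3 19-27 | T6 27-35 |
Completion: T1=3  T2=19  T3=27  T4=7  T5=12  T6=35
Turnaround (C−A): T1=3  T2=17  T3=26  T4=2  T5=11  T6=33
Waiting times: T1=0, T2=10, T3=18, T4=0, T5=4, T6=25
Average waiting = (0+10+18+0+4+25) / 6 = 57/6 = 9.50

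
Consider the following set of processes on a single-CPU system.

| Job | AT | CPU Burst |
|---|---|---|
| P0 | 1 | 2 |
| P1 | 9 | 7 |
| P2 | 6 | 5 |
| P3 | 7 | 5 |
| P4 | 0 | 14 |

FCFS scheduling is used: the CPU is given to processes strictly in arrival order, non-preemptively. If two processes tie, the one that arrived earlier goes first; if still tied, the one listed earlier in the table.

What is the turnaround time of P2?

15

Gantt: | P4 0-14 | P0 14-16 | P2 16-21 | P3 21-26 | P1 26-33 |
Completion: P0=16  P1=33  P2=21  P3=26  P4=14
Turnaround (C−A): P0=15  P1=24  P2=15  P3=19  P4=14
Turnaround(P2) = completion − arrival = 21 − 6 = 15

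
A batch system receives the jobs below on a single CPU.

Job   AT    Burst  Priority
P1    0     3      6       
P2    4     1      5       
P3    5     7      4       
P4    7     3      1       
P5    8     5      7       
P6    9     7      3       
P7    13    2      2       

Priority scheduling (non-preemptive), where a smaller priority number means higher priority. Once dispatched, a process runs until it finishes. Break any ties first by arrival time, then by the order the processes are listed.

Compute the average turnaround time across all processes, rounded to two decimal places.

8.43

Gantt: | P1 0-3 | idle 3-4 | P2 4-5 | P3 5-12 | P4 12-15 | P7 15-17 | P6 17-24 | P5 24-29 |
Completion: P1=3  P2=5  P3=12  P4=15  P5=29  P6=24  P7=17
Turnaround times: P1=3, P2=1, P3=7, P4=8, P5=21, P6=15, P7=4
Average turnaround = (3+1+7+8+21+15+4) / 7 = 59/7 = 8.43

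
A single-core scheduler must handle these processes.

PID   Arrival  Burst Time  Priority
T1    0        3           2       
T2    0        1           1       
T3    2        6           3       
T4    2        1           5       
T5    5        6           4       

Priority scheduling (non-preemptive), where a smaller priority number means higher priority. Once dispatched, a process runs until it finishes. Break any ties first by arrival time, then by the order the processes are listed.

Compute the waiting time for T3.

Timeline: | T2 0-1 | T1 1-4 | T3 4-10 | T5 10-16 | T4 16-17 |
Completion: T1=4  T2=1  T3=10  T4=17  T5=16
Turnaround (C−A): T1=4  T2=1  T3=8  T4=15  T5=11
Waiting(T3) = turnaround − burst = 8 − 6 = 2

2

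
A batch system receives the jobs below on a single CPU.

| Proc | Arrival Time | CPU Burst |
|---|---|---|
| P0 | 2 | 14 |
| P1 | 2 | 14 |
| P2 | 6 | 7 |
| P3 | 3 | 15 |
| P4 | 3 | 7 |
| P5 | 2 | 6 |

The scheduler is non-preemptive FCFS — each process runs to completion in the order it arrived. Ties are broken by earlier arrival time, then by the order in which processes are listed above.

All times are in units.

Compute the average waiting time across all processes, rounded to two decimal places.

Schedule: | idle 0-2 | P0 2-16 | P1 16-30 | P5 30-36 | P3 36-51 | P4 51-58 | P2 58-65 |
Completion: P0=16  P1=30  P2=65  P3=51  P4=58  P5=36
Waiting times: P0=0, P1=14, P2=52, P3=33, P4=48, P5=28
Average waiting = (0+14+52+33+48+28) / 6 = 175/6 = 29.17

29.17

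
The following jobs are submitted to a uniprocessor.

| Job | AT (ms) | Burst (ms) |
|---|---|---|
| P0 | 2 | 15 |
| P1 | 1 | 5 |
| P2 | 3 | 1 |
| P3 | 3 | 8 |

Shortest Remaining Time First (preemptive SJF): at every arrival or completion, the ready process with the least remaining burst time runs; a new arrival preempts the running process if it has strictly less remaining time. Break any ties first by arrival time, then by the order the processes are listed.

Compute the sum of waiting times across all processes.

18

Gantt: | idle 0-1 | P1 1-3 | P2 3-4 | P1 4-7 | P3 7-15 | P0 15-30 |
Completion: P0=30  P1=7  P2=4  P3=15
Turnaround (C−A): P0=28  P1=6  P2=1  P3=12
Waiting = turnaround − burst: P0=13, P1=1, P2=0, P3=4
Total waiting = 13 + 1 + 0 + 4 = 18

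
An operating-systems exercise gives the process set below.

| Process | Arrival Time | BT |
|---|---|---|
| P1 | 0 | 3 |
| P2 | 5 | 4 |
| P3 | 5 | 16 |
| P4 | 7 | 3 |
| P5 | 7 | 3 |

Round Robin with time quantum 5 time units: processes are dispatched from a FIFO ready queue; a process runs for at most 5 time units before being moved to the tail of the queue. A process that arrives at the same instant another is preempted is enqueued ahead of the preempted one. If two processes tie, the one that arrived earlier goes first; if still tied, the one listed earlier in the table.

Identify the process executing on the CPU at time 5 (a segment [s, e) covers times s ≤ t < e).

P2

Gantt: | P1 0-3 | idle 3-5 | P2 5-9 | P3 9-14 | P4 14-17 | P5 17-20 | P3 20-31 |
Completion: P1=3  P2=9  P3=31  P4=17  P5=20
Turnaround (C−A): P1=3  P2=4  P3=26  P4=10  P5=13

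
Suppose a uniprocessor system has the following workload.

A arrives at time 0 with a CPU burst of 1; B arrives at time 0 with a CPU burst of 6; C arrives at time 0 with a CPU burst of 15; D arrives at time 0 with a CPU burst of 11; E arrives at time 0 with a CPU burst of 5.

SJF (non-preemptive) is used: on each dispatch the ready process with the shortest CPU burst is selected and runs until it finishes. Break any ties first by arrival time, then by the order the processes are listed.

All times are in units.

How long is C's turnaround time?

38

Schedule: | A 0-1 | E 1-6 | B 6-12 | D 12-23 | C 23-38 |
Completion: A=1  B=12  C=38  D=23  E=6
Turnaround (C−A): A=1  B=12  C=38  D=23  E=6
Turnaround(C) = completion − arrival = 38 − 0 = 38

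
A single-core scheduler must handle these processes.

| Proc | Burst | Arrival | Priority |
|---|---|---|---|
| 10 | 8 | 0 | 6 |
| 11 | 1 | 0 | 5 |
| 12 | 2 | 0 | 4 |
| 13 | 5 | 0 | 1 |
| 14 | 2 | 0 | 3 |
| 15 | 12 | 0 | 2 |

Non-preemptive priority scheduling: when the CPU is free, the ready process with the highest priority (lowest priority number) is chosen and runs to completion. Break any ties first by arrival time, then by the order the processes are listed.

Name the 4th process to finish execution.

Schedule: | 13 0-5 | 15 5-17 | 14 17-19 | 12 19-21 | 11 21-22 | 10 22-30 |
Completion: 10=30  11=22  12=21  13=5  14=19  15=17
Turnaround (C−A): 10=30  11=22  12=21  13=5  14=19  15=17
Finish order: 13 → 15 → 14 → 12 → 11 → 10

12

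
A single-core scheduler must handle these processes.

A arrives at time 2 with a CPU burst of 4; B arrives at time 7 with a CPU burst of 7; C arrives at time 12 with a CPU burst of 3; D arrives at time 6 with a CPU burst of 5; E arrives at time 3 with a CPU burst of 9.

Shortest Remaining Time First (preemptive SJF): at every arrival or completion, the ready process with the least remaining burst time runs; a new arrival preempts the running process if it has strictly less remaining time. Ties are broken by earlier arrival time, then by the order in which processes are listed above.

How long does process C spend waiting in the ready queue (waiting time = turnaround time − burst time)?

Gantt: | idle 0-2 | A 2-6 | D 6-11 | B 11-12 | C 12-15 | B 15-21 | E 21-30 |
Completion: A=6  B=21  C=15  D=11  E=30
Turnaround (C−A): A=4  B=14  C=3  D=5  E=27
Waiting(C) = turnaround − burst = 3 − 3 = 0

0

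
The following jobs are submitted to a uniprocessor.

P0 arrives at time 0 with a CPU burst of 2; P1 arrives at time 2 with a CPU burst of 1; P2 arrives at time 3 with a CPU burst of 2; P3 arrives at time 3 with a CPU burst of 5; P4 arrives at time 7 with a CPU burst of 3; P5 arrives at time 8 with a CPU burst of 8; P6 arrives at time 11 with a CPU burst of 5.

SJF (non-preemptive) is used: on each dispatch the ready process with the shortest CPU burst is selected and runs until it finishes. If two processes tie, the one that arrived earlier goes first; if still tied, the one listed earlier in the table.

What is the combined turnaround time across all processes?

Schedule: | P0 0-2 | P1 2-3 | P2 3-5 | P3 5-10 | P4 10-13 | P6 13-18 | P5 18-26 |
Completion: P0=2  P1=3  P2=5  P3=10  P4=13  P5=26  P6=18
Turnaround (C−A): P0=2  P1=1  P2=2  P3=7  P4=6  P5=18  P6=7
Turnaround = completion − arrival: P0=2, P1=1, P2=2, P3=7, P4=6, P5=18, P6=7
Total turnaround = 2 + 1 + 2 + 7 + 6 + 18 + 7 = 43

43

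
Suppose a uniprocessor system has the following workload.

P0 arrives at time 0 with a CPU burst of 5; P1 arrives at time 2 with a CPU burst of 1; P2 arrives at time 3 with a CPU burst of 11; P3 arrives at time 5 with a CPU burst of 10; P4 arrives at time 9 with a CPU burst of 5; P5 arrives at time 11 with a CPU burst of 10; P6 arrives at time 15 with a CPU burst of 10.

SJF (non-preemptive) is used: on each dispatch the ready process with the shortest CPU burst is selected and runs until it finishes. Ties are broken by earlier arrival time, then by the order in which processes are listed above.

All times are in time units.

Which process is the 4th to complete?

P4

Timeline: | P0 0-5 | P1 5-6 | P3 6-16 | P4 16-21 | P5 21-31 | P6 31-41 | P2 41-52 |
Completion: P0=5  P1=6  P2=52  P3=16  P4=21  P5=31  P6=41
Turnaround (C−A): P0=5  P1=4  P2=49  P3=11  P4=12  P5=20  P6=26
Finish order: P0 → P1 → P3 → P4 → P5 → P6 → P2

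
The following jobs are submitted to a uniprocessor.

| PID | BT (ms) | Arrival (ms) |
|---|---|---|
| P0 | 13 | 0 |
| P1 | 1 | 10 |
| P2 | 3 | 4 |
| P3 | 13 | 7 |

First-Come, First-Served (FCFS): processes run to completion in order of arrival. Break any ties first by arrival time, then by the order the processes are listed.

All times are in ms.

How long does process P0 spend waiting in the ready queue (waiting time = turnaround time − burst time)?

Timeline: | P0 0-13 | P2 13-16 | P3 16-29 | P1 29-30 |
Completion: P0=13  P1=30  P2=16  P3=29
Turnaround (C−A): P0=13  P1=20  P2=12  P3=22
Waiting(P0) = turnaround − burst = 13 − 13 = 0

0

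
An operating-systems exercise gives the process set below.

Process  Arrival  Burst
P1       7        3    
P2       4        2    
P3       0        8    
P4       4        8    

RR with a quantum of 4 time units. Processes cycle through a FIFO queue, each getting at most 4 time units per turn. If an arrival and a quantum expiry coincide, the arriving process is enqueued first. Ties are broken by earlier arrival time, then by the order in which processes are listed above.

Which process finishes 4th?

Timeline: | P3 0-4 | P2 4-6 | P4 6-10 | P3 10-14 | P1 14-17 | P4 17-21 |
Completion: P1=17  P2=6  P3=14  P4=21
Turnaround (C−A): P1=10  P2=2  P3=14  P4=17
Finish order: P2 → P3 → P1 → P4

P4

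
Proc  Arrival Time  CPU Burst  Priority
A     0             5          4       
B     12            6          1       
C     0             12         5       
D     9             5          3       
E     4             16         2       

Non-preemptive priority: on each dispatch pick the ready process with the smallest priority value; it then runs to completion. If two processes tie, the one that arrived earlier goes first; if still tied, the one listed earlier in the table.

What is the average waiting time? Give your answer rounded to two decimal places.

Gantt: | A 0-5 | E 5-21 | B 21-27 | D 27-32 | C 32-44 |
Completion: A=5  B=27  C=44  D=32  E=21
Waiting times: A=0, B=9, C=32, D=18, E=1
Average waiting = (0+9+32+18+1) / 5 = 60/5 = 12.00

12.00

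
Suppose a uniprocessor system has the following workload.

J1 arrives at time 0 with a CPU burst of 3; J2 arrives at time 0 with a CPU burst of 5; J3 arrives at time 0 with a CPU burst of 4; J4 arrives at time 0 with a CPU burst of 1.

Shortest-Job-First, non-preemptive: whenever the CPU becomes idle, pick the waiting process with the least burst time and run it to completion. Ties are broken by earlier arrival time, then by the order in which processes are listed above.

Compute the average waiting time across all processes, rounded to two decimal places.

Gantt: | J4 0-1 | J1 1-4 | J3 4-8 | J2 8-13 |
Completion: J1=4  J2=13  J3=8  J4=1
Waiting times: J1=1, J2=8, J3=4, J4=0
Average waiting = (1+8+4+0) / 4 = 13/4 = 3.25

3.25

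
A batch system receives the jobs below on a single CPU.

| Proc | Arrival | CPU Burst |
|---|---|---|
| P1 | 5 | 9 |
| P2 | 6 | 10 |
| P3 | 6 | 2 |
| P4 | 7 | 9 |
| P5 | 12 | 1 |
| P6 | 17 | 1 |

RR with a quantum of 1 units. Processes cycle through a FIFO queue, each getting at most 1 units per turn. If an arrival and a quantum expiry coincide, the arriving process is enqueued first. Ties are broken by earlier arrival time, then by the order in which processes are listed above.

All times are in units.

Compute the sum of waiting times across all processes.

Timeline: | idle 0-5 | P1 5-6 | P2 6-7 | P3 7-8 | P1 8-9 | P4 9-10 | P2 10-11 | P3 11-12 | P1 12-13 | P4 13-14 | P2 14-15 | P5 15-16 | P1 16-17 | P4 17-18 | P2 18-19 | P6 19-20 | P1 20-21 | P4 21-22 | P2 22-23 | P1 23-24 | P4 24-25 | P2 25-26 | P1 26-27 | P4 27-28 | P2 28-29 | P1 29-30 | P4 30-31 | P2 31-32 | P1 32-33 | P4 33-34 | P2 34-35 | P4 35-36 | P2 36-37 |
Completion: P1=33  P2=37  P3=12  P4=36  P5=16  P6=20
Turnaround (C−A): P1=28  P2=31  P3=6  P4=29  P5=4  P6=3
Waiting = turnaround − burst: P1=19, P2=21, P3=4, P4=20, P5=3, P6=2
Total waiting = 19 + 21 + 4 + 20 + 3 + 2 = 69

69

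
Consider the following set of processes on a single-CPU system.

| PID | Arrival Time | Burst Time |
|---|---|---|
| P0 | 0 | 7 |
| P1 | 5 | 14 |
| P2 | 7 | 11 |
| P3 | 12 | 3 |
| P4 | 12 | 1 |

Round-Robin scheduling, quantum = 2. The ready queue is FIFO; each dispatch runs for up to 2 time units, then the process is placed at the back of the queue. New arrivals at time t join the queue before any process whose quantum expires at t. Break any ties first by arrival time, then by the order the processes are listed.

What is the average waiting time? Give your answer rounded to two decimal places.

9.60

Schedule: | P0 0-6 | P1 6-8 | P0 8-9 | P2 9-11 | P1 11-13 | P2 13-15 | P3 15-17 | P4 17-18 | P1 18-20 | P2 20-22 | P3 22-23 | P1 23-25 | P2 25-27 | P1 27-29 | P2 29-31 | P1 31-33 | P2 33-34 | P1 34-36 |
Completion: P0=9  P1=36  P2=34  P3=23  P4=18
Turnaround (C−A): P0=9  P1=31  P2=27  P3=11  P4=6
Waiting times: P0=2, P1=17, P2=16, P3=8, P4=5
Average waiting = (2+17+16+8+5) / 5 = 48/5 = 9.60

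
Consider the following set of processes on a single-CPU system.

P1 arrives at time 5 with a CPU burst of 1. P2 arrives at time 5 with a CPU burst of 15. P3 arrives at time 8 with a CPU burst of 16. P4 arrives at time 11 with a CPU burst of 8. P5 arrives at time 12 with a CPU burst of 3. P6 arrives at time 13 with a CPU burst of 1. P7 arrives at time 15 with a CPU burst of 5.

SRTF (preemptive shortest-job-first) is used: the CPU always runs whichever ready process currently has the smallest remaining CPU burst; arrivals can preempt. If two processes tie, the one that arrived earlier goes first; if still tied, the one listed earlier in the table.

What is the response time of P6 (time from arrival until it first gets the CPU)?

0

Schedule: | idle 0-5 | P1 5-6 | P2 6-11 | P4 11-12 | P5 12-13 | P6 13-14 | P5 14-16 | P7 16-21 | P4 21-28 | P2 28-38 | P3 38-54 |
Completion: P1=6  P2=38  P3=54  P4=28  P5=16  P6=14  P7=21
Turnaround (C−A): P1=1  P2=33  P3=46  P4=17  P5=4  P6=1  P7=6
Response(P6) = first start − arrival = 13 − 13 = 0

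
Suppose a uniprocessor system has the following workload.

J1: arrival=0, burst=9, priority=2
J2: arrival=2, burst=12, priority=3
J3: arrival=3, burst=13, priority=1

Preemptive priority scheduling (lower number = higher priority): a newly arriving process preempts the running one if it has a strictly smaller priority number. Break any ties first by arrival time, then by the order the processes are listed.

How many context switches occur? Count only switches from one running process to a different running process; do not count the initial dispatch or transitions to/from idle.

Timeline: | J1 0-3 | J3 3-16 | J1 16-22 | J2 22-34 |
Completion: J1=22  J2=34  J3=16
Turnaround (C−A): J1=22  J2=32  J3=13

3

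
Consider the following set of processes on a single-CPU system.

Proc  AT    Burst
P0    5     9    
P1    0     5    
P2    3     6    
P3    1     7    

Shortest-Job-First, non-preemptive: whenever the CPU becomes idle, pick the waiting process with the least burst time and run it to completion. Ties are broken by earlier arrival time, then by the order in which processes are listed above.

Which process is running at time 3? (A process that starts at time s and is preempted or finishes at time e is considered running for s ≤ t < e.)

P1

Schedule: | P1 0-5 | P2 5-11 | P3 11-18 | P0 18-27 |
Completion: P0=27  P1=5  P2=11  P3=18
Turnaround (C−A): P0=22  P1=5  P2=8  P3=17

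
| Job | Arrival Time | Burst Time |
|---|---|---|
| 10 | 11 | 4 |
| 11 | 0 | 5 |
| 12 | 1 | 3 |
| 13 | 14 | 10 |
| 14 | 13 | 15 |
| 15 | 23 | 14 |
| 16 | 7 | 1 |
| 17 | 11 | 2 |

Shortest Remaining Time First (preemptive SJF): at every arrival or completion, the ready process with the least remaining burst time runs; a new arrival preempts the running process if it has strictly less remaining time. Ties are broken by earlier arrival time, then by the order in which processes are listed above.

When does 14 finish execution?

56

Timeline: | 11 0-1 | 12 1-4 | 11 4-8 | 16 8-9 | idle 9-11 | 17 11-13 | 10 13-17 | 13 17-27 | 15 27-41 | 14 41-56 |
Completion: 10=17  11=8  12=4  13=27  14=56  15=41  16=9  17=13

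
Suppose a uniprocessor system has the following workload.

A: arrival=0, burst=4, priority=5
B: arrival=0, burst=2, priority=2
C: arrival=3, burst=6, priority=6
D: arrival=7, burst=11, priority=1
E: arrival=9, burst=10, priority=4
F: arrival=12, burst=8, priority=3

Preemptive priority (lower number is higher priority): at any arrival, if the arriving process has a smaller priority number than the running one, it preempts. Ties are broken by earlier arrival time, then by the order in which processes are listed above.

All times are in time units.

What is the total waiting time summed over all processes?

57

Gantt: | B 0-2 | A 2-6 | C 6-7 | D 7-18 | F 18-26 | E 26-36 | C 36-41 |
Completion: A=6  B=2  C=41  D=18  E=36  F=26
Turnaround (C−A): A=6  B=2  C=38  D=11  E=27  F=14
Waiting = turnaround − burst: A=2, B=0, C=32, D=0, E=17, F=6
Total waiting = 2 + 0 + 32 + 0 + 17 + 6 = 57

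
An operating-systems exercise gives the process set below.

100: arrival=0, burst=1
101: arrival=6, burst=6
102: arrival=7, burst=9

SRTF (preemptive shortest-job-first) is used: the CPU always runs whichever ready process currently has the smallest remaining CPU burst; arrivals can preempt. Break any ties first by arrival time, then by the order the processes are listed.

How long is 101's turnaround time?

Schedule: | 100 0-1 | idle 1-6 | 101 6-12 | 102 12-21 |
Completion: 100=1  101=12  102=21
Turnaround (C−A): 100=1  101=6  102=14
Turnaround(101) = completion − arrival = 12 − 6 = 6

6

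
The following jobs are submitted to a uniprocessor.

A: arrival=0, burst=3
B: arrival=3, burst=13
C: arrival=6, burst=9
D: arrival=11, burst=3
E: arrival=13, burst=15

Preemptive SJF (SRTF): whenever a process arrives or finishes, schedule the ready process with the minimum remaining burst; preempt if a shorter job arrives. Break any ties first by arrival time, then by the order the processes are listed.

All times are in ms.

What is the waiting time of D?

0

Timeline: | A 0-3 | B 3-6 | C 6-11 | D 11-14 | C 14-18 | B 18-28 | E 28-43 |
Completion: A=3  B=28  C=18  D=14  E=43
Turnaround (C−A): A=3  B=25  C=12  D=3  E=30
Waiting(D) = turnaround − burst = 3 − 3 = 0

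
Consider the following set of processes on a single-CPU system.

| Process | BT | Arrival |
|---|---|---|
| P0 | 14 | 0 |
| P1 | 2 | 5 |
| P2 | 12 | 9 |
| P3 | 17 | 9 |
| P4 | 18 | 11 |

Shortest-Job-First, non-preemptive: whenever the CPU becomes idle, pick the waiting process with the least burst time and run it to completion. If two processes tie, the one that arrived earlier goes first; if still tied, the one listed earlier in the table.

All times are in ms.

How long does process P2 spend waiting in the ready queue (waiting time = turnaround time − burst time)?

Schedule: | P0 0-14 | P1 14-16 | P2 16-28 | P3 28-45 | P4 45-63 |
Completion: P0=14  P1=16  P2=28  P3=45  P4=63
Waiting(P2) = turnaround − burst = 19 − 12 = 7

7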